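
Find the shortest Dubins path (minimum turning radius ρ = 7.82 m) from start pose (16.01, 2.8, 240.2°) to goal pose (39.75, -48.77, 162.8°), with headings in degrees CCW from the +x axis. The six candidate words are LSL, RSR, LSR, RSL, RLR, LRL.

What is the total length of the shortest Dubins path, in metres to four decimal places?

Let ψ = atan2(Δy, Δx) = atan2(-51.57, 23.74) = -65.2812° be the start→goal bearing.
Normalize: d = |goal − start| / ρ = 56.771934/7.82 = 7.259838, α = (θ_start − ψ) mod 360° = 305.4812° = 5.331654 rad, β = (θ_goal − ψ) mod 360° = 228.0812° = 3.980769 rad.
Common terms: sin α = -0.814306, cos α = 0.580436, sin β = -0.744093, cos β = -0.668076, cos(α−β) = 0.218143, d² = 52.705250. Work in radians in the unit-radius frame; every candidate has L = ρ·(t + p + q).
LSL: p² = 2 + d² − 2cos(α−β) + 2d(sin α − sin β) = 53.249499; p = √p² = 7.297225; φ = atan2(cos β − cos α, d + sin α − sin β) = -0.171940 rad; t = (φ − α) mod 2π = 0.779592 rad, q = (β − φ) mod 2π = 4.152709 rad → L = 7.82·(0.779592 + 7.297225 + 4.152709) = 7.82·12.229526 = 95.634893 m
RSR: p² = 2 + d² − 2cos(α−β) + 2d(sin β − sin α) = 55.288427; p = √p² = 7.435619; φ = atan2(cos α − cos β, d − sin α + sin β) = 0.168709 rad; t = (α − φ) mod 2π = 5.162945 rad, q = (φ − β) mod 2π = 2.471125 rad → L = 7.82·(5.162945 + 7.435619 + 2.471125) = 7.82·15.069689 = 117.844967 m
LSR: p² = d² − 2 + 2cos(α−β) + 2d(sin α + sin β) = 28.514095; p = √p² = 5.339859; φ = atan2(−cos α − cos β, d + sin α + sin β) − atan2(−2, p) = 0.373739 rad; t = (φ − α) mod 2π = 1.325271 rad, q = (φ − β) mod 2π = 2.676156 rad → L = 7.82·(1.325271 + 5.339859 + 2.676156) = 7.82·9.341286 = 73.048853 m
RSL: p² = d² − 2 + 2cos(α−β) − 2d(sin α + sin β) = 73.768977; p = √p² = 8.588887; φ = atan2(cos α + cos β, d − sin α − sin β) − atan2(2, p) = -0.238720 rad; t = (α − φ) mod 2π = 5.570374 rad, q = (β − φ) mod 2π = 4.219489 rad → L = 7.82·(5.570374 + 8.588887 + 4.219489) = 7.82·18.378750 = 143.721822 m
RLR: c = (6 − d² + 2cos(α−β) + 2d(sin α − sin β))/8 = -5.911053, |c| > 1 → infeasible
LRL: c = (6 − d² + 2cos(α−β) − 2d(sin α − sin β))/8 = -5.656187, |c| > 1 → infeasible
Shortest: LSR with L = 73.048853 m ≈ 73.0489 m

73.0489 m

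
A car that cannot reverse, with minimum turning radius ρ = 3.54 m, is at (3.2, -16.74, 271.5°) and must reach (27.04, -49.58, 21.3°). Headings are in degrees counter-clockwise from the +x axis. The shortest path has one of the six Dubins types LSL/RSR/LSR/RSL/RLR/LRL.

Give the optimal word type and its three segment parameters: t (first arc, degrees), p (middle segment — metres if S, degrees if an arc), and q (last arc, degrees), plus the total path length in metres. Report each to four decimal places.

LSL: t = 31.1867°, p = 35.2106 m, q = 78.6133°, L = 41.9945 m

Let ψ = atan2(Δy, Δx) = atan2(-32.84, 23.84) = -54.0225° be the start→goal bearing.
Normalize: d = |goal − start| / ρ = 40.580922/3.54 = 11.463537, α = (θ_start − ψ) mod 360° = 325.5225° = 5.681439 rad, β = (θ_goal − ψ) mod 360° = 75.3225° = 1.314625 rad.
Common terms: sin α = -0.566083, cos α = 0.824348, sin β = 0.967367, cos β = 0.253379, cos(α−β) = -0.338738, d² = 131.412685. Work in radians in the unit-radius frame; every candidate has L = ρ·(t + p + q).
LSL: p² = 2 + d² − 2cos(α−β) + 2d(sin α − sin β) = 98.932630; p = √p² = 9.946488; φ = atan2(cos β − cos α, d + sin α − sin β) = -0.057436 rad; t = (φ − α) mod 2π = 0.544311 rad, q = (β − φ) mod 2π = 1.372060 rad → L = 3.54·(0.544311 + 9.946488 + 1.372060) = 3.54·11.862860 = 41.994524 m
RSR: p² = 2 + d² − 2cos(α−β) + 2d(sin β − sin α) = 169.247691; p = √p² = 13.009523; φ = atan2(cos α − cos β, d − sin α + sin β) = 0.043903 rad; t = (α − φ) mod 2π = 5.637536 rad, q = (φ − β) mod 2π = 5.012463 rad → L = 3.54·(5.637536 + 13.009523 + 5.012463) = 3.54·23.659522 = 83.754709 m
LSR: p² = d² − 2 + 2cos(α−β) + 2d(sin α + sin β) = 137.935474; p = √p² = 11.744593; φ = atan2(−cos α − cos β, d + sin α + sin β) − atan2(−2, p) = 0.078088 rad; t = (φ − α) mod 2π = 0.679835 rad, q = (φ − β) mod 2π = 5.046648 rad → L = 3.54·(0.679835 + 11.744593 + 5.046648) = 3.54·17.471076 = 61.847610 m
RSL: p² = d² − 2 + 2cos(α−β) − 2d(sin α + sin β) = 119.534944; p = √p² = 10.933204; φ = atan2(cos α + cos β, d − sin α − sin β) − atan2(2, p) = -0.083811 rad; t = (α − φ) mod 2π = 5.765250 rad, q = (β − φ) mod 2π = 1.398436 rad → L = 3.54·(5.765250 + 10.933204 + 1.398436) = 3.54·18.096890 = 64.062989 m
RLR: c = (6 − d² + 2cos(α−β) + 2d(sin α − sin β))/8 = -20.155961, |c| > 1 → infeasible
LRL: c = (6 − d² + 2cos(α−β) − 2d(sin α − sin β))/8 = -11.366579, |c| > 1 → infeasible
Shortest: LSL with L = 41.994524 m ≈ 41.9945 m
Convert LSL to answer units (arcs ×180/π): t = 0.544311·180/π = 31.1867°, p = ρ·p = 3.54·9.946488 = 35.2106 m, q = 1.372060·180/π = 78.6133°, L = 41.9945 m.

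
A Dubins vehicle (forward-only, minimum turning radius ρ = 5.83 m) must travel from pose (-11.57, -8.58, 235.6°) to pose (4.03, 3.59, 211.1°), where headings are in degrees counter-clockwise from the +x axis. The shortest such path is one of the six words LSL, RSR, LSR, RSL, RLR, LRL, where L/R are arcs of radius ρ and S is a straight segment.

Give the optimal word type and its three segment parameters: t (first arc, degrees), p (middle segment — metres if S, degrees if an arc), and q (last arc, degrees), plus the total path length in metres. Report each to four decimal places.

LSL: t = 161.5900°, p = 17.3241 m, q = 173.9100°, L = 51.4621 m

Let ψ = atan2(Δy, Δx) = atan2(12.17, 15.60) = 37.9588° be the start→goal bearing.
Normalize: d = |goal − start| / ρ = 19.785573/5.83 = 3.393752, α = (θ_start − ψ) mod 360° = 197.6412° = 3.449490 rad, β = (θ_goal − ψ) mod 360° = 173.1412° = 3.021884 rad.
Common terms: sin α = -0.303055, cos α = -0.952973, sin β = 0.119423, cos β = -0.992843, cos(α−β) = 0.909961, d² = 11.517551. Work in radians in the unit-radius frame; every candidate has L = ρ·(t + p + q).
LSL: p² = 2 + d² − 2cos(α−β) + 2d(sin α − sin β) = 8.830057; p = √p² = 2.971541; φ = atan2(cos β − cos α, d + sin α − sin β) = -0.013418 rad; t = (φ − α) mod 2π = 2.820278 rad, q = (β − φ) mod 2π = 3.035302 rad → L = 5.83·(2.820278 + 2.971541 + 3.035302) = 5.83·8.827121 = 51.462114 m
RSR: p² = 2 + d² − 2cos(α−β) + 2d(sin β − sin α) = 14.565201; p = √p² = 3.816438; φ = atan2(cos α − cos β, d − sin α + sin β) = 0.010447 rad; t = (α − φ) mod 2π = 3.439042 rad, q = (φ − β) mod 2π = 3.271748 rad → L = 5.83·(3.439042 + 3.816438 + 3.271748) = 5.83·10.527229 = 61.373746 m
LSR: p² = d² − 2 + 2cos(α−β) + 2d(sin α + sin β) = 10.091068; p = √p² = 3.176644; φ = atan2(−cos α − cos β, d + sin α + sin β) − atan2(−2, p) = 1.106827 rad; t = (φ − α) mod 2π = 3.940522 rad, q = (φ − β) mod 2π = 4.368128 rad → L = 5.83·(3.940522 + 3.176644 + 4.368128) = 5.83·11.485295 = 66.959268 m
RSL: p² = d² − 2 + 2cos(α−β) − 2d(sin α + sin β) = 12.583879; p = √p² = 3.547376; φ = atan2(cos α + cos β, d − sin α − sin β) − atan2(2, p) = -1.011539 rad; t = (α − φ) mod 2π = 4.461028 rad, q = (β − φ) mod 2π = 4.033423 rad → L = 5.83·(4.461028 + 3.547376 + 4.033423) = 5.83·12.041827 = 70.203854 m
RLR: c = (6 − d² + 2cos(α−β) + 2d(sin α − sin β))/8 = -0.820650; p = 2π − arccos c = 3.749841 rad; φ = atan2(cos α − cos β, d − sin α + sin β) = 0.010447 rad; t = (α − φ + p/2) mod 2π = 5.313963 rad, q = (α − β − t + p) mod 2π = 5.146669 rad → L = 5.83·(5.313963 + 3.749841 + 5.146669) = 5.83·14.210473 = 82.847060 m
LRL: c = (6 − d² + 2cos(α−β) − 2d(sin α − sin β))/8 = -0.103757; p = 2π − arccos c = 4.608445 rad; φ = atan2(cos β − cos α, d + sin α − sin β) = -0.013418 rad; t = (φ − α + p/2) mod 2π = 5.124500 rad, q = (β − α − t + p) mod 2π = 5.339524 rad → L = 5.83·(5.124500 + 4.608445 + 5.339524) = 5.83·15.072469 = 87.872496 m
Shortest: LSL with L = 51.462114 m ≈ 51.4621 m
Convert LSL to answer units (arcs ×180/π): t = 2.820278·180/π = 161.5900°, p = ρ·p = 5.83·2.971541 = 17.3241 m, q = 3.035302·180/π = 173.9100°, L = 51.4621 m.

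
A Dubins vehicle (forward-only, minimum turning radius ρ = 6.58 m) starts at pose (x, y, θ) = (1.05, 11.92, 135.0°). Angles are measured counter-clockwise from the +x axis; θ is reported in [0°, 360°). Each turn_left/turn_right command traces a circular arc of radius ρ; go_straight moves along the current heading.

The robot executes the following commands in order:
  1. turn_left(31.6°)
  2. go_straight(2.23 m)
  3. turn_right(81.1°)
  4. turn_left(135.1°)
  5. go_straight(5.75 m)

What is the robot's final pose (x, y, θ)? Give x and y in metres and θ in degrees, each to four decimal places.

(-24.4896, 22.8723, 220.6000°)

set_pose: (x, y, θ) = (1.0500, 11.9200, 135.0000°), ρ = 6.58
turn_left(31.6°): centre at ρ to the left, rotate +31.6° → (-2.0779, 13.6681, 166.6000°)
go_straight(2.23): x += 2.23·cos θ, y += 2.23·sin θ → (-4.2472, 14.1849, 166.6000°)
turn_right(81.1°): centre at ρ to the right, rotate −81.1° → (-9.2820, 21.1020, 85.5000°)
turn_left(135.1°): centre at ρ to the left, rotate +135.1° → (-20.1238, 26.6143, 220.6000°)
go_straight(5.75): x += 5.75·cos θ, y += 5.75·sin θ → (-24.4896, 22.8723, 220.6000°)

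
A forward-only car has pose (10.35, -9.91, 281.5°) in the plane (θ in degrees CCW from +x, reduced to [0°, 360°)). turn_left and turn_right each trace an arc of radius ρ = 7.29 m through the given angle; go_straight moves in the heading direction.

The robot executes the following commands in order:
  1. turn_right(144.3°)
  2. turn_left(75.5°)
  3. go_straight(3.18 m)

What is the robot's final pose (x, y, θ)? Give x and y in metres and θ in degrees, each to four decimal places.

(-13.3143, -17.6445, 212.7000°)

set_pose: (x, y, θ) = (10.3500, -9.9100, 281.5000°), ρ = 7.29
turn_right(144.3°): centre at ρ to the right, rotate −144.3° → (-1.7468, -16.7123, 137.2000°)
turn_left(75.5°): centre at ρ to the left, rotate +75.5° → (-10.6383, -15.9266, 212.7000°)
go_straight(3.18): x += 3.18·cos θ, y += 3.18·sin θ → (-13.3143, -17.6445, 212.7000°)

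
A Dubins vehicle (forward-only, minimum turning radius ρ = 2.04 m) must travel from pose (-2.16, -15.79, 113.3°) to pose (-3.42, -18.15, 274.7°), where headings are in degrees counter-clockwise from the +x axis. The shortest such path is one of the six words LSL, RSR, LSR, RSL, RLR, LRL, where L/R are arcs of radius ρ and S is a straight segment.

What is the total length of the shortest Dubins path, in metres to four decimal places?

12.9245 m

Let ψ = atan2(Δy, Δx) = atan2(-2.36, -1.26) = -118.0977° be the start→goal bearing.
Normalize: d = |goal − start| / ρ = 2.675294/2.04 = 1.311419, α = (θ_start − ψ) mod 360° = 231.3977° = 4.038651 rad, β = (θ_goal − ψ) mod 360° = 32.7977° = 0.572428 rad.
Common terms: sin α = -0.781495, cos α = -0.623911, sin β = 0.541674, cos β = 0.840589, cos(α−β) = -0.947768, d² = 1.719819. Work in radians in the unit-radius frame; every candidate has L = ρ·(t + p + q).
LSL: p² = 2 + d² − 2cos(α−β) + 2d(sin α − sin β) = 2.144897; p = √p² = 1.464547; φ = atan2(cos β − cos α, d + sin α − sin β) = 1.578820 rad; t = (φ − α) mod 2π = 3.823354 rad, q = (β − φ) mod 2π = 5.276793 rad → L = 2.04·(3.823354 + 1.464547 + 5.276793) = 2.04·10.564694 = 21.551975 m
RSR: p² = 2 + d² − 2cos(α−β) + 2d(sin β − sin α) = 9.085815; p = √p² = 3.014269; φ = atan2(cos α − cos β, d − sin α + sin β) = -0.507342 rad; t = (α − φ) mod 2π = 4.545993 rad, q = (φ − β) mod 2π = 5.203416 rad → L = 2.04·(4.545993 + 3.014269 + 5.203416) = 2.04·12.763678 = 26.037903 m
LSR: p² = d² − 2 + 2cos(α−β) + 2d(sin α + sin β) = -2.804729 < 0 → infeasible
RSL: p² = d² − 2 + 2cos(α−β) − 2d(sin α + sin β) = -1.546706 < 0 → infeasible
RLR: c = (6 − d² + 2cos(α−β) + 2d(sin α − sin β))/8 = -0.135727; p = 2π − arccos c = 4.576242 rad; φ = atan2(cos α − cos β, d − sin α + sin β) = -0.507342 rad; t = (α − φ + p/2) mod 2π = 0.550929 rad, q = (α − β − t + p) mod 2π = 1.208351 rad → L = 2.04·(0.550929 + 4.576242 + 1.208351) = 2.04·6.335522 = 12.924466 m
LRL: c = (6 − d² + 2cos(α−β) − 2d(sin α − sin β))/8 = 0.731888; p = 2π − arccos c = 5.533477 rad; φ = atan2(cos β − cos α, d + sin α − sin β) = 1.578820 rad; t = (φ − α + p/2) mod 2π = 0.306907 rad, q = (β − α − t + p) mod 2π = 1.760346 rad → L = 2.04·(0.306907 + 5.533477 + 1.760346) = 2.04·7.600731 = 15.505490 m
Shortest: RLR with L = 12.924466 m ≈ 12.9245 m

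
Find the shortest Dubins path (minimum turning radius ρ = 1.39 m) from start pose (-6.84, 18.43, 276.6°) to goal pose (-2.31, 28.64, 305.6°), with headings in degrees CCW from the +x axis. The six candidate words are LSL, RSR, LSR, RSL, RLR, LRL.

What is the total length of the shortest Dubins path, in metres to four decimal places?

16.9825 m

Let ψ = atan2(Δy, Δx) = atan2(10.21, 4.53) = 66.0740° be the start→goal bearing.
Normalize: d = |goal − start| / ρ = 11.169825/1.39 = 8.035846, α = (θ_start − ψ) mod 360° = 210.5260° = 3.674372 rad, β = (θ_goal − ψ) mod 360° = 239.5260° = 4.180518 rad.
Common terms: sin α = -0.507930, cos α = -0.861398, sin β = -0.861860, cos β = -0.507147, cos(α−β) = 0.874620, d² = 64.574815. Work in radians in the unit-radius frame; every candidate has L = ρ·(t + p + q).
LSL: p² = 2 + d² − 2cos(α−β) + 2d(sin α − sin β) = 70.513827; p = √p² = 8.397251; φ = atan2(cos β − cos α, d + sin α − sin β) = 0.042199 rad; t = (φ − α) mod 2π = 2.651012 rad, q = (β − φ) mod 2π = 4.138319 rad → L = 1.39·(2.651012 + 8.397251 + 4.138319) = 1.39·15.186582 = 21.109349 m
RSR: p² = 2 + d² − 2cos(α−β) + 2d(sin β − sin α) = 59.137324; p = √p² = 7.690080; φ = atan2(cos α − cos β, d − sin α + sin β) = -0.046082 rad; t = (α − φ) mod 2π = 3.720455 rad, q = (φ − β) mod 2π = 2.056585 rad → L = 1.39·(3.720455 + 7.690080 + 2.056585) = 1.39·13.467119 = 18.719296 m
LSR: p² = d² − 2 + 2cos(α−β) + 2d(sin α + sin β) = 42.309221; p = √p² = 6.504554; φ = atan2(−cos α − cos β, d + sin α + sin β) − atan2(−2, p) = 0.500789 rad; t = (φ − α) mod 2π = 3.109602 rad, q = (φ − β) mod 2π = 2.603457 rad → L = 1.39·(3.109602 + 6.504554 + 2.603457) = 1.39·12.217613 = 16.982481 m
RSL: p² = d² − 2 + 2cos(α−β) − 2d(sin α + sin β) = 86.338887; p = √p² = 9.291872; φ = atan2(cos α + cos β, d − sin α − sin β) − atan2(2, p) = -0.356496 rad; t = (α − φ) mod 2π = 4.030868 rad, q = (β − φ) mod 2π = 4.537014 rad → L = 1.39·(4.030868 + 9.291872 + 4.537014) = 1.39·17.859755 = 24.825059 m
RLR: c = (6 − d² + 2cos(α−β) + 2d(sin α − sin β))/8 = -6.392165, |c| > 1 → infeasible
LRL: c = (6 − d² + 2cos(α−β) − 2d(sin α − sin β))/8 = -7.814228, |c| > 1 → infeasible
Shortest: LSR with L = 16.982481 m ≈ 16.9825 m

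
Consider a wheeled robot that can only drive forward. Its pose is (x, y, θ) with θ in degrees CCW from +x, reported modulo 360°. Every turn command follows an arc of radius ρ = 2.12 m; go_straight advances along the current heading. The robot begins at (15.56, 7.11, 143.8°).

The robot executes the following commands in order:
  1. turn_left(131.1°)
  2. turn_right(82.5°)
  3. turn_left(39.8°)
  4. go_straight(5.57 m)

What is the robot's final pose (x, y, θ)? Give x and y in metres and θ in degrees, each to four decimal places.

(5.9049, -2.2058, 232.2000°)

set_pose: (x, y, θ) = (15.5600, 7.1100, 143.8000°), ρ = 2.12
turn_left(131.1°): centre at ρ to the left, rotate +131.1° → (12.1957, 5.2182, 274.9000°)
turn_right(82.5°): centre at ρ to the right, rotate −82.5° → (10.5387, 2.9665, 192.4000°)
turn_left(39.8°): centre at ρ to the left, rotate +39.8° → (9.3188, 2.1953, 232.2000°)
go_straight(5.57): x += 5.57·cos θ, y += 5.57·sin θ → (5.9049, -2.2058, 232.2000°)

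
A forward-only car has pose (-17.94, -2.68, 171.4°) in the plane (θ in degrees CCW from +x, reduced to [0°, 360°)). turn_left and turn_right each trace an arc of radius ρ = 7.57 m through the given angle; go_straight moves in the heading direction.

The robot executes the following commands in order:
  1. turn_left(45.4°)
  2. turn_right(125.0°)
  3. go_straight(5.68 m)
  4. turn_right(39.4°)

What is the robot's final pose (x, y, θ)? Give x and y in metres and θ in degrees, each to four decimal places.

set_pose: (x, y, θ) = (-17.9400, -2.6800, 171.4000°), ρ = 7.57
turn_left(45.4°): centre at ρ to the left, rotate +45.4° → (-23.6066, -4.1033, 216.8000°)
turn_right(125.0°): centre at ρ to the right, rotate −125.0° → (-35.7075, 1.7204, 91.8000°)
go_straight(5.68): x += 5.68·cos θ, y += 5.68·sin θ → (-35.8859, 7.3976, 91.8000°)
turn_right(39.4°): centre at ρ to the right, rotate −39.4° → (-34.3172, 12.2542, 52.4000°)

(-34.3172, 12.2542, 52.4000°)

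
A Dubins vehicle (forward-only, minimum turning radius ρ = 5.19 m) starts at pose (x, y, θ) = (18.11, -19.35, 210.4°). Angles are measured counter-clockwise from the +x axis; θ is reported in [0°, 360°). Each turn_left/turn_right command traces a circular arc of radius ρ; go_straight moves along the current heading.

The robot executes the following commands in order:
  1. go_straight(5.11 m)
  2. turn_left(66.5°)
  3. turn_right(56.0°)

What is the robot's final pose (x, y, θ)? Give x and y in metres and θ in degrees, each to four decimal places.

(9.4222, -31.5822, 220.9000°)

set_pose: (x, y, θ) = (18.1100, -19.3500, 210.4000°), ρ = 5.19
go_straight(5.11): x += 5.11·cos θ, y += 5.11·sin θ → (13.7026, -21.9358, 210.4000°)
turn_left(66.5°): centre at ρ to the left, rotate +66.5° → (11.1765, -27.0358, 276.9000°)
turn_right(56.0°): centre at ρ to the right, rotate −56.0° → (9.4222, -31.5822, 220.9000°)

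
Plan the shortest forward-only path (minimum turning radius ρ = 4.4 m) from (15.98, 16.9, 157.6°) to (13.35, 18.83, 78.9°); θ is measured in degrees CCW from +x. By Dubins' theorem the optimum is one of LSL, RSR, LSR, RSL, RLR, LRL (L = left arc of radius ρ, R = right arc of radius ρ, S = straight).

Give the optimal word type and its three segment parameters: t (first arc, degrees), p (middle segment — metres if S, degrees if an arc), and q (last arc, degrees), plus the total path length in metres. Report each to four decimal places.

RLR: t = 57.6242°, p = 340.4698°, q = 1.5456°, L = 30.6901 m

Let ψ = atan2(Δy, Δx) = atan2(1.93, -2.63) = 143.7273° be the start→goal bearing.
Normalize: d = |goal − start| / ρ = 3.262177/4.4 = 0.741404, α = (θ_start − ψ) mod 360° = 13.8727° = 0.242125 rad, β = (θ_goal − ψ) mod 360° = 295.1727° = 5.151736 rad.
Common terms: sin α = 0.239766, cos α = 0.970831, sin β = -0.905030, cos β = 0.425348, cos(α−β) = 0.195946, d² = 0.549680. Work in radians in the unit-radius frame; every candidate has L = ρ·(t + p + q).
LSL: p² = 2 + d² − 2cos(α−β) + 2d(sin α − sin β) = 3.855299; p = √p² = 1.963492; φ = atan2(cos β − cos α, d + sin α − sin β) = -0.281516 rad; t = (φ − α) mod 2π = 5.759545 rad, q = (β − φ) mod 2π = 5.433252 rad → L = 4.4·(5.759545 + 1.963492 + 5.433252) = 4.4·13.156288 = 57.887668 m
RSR: p² = 2 + d² − 2cos(α−β) + 2d(sin β − sin α) = 0.460276; p = √p² = 0.678436; φ = atan2(cos α − cos β, d − sin α + sin β) = 2.207552 rad; t = (α − φ) mod 2π = 4.317758 rad, q = (φ − β) mod 2π = 3.339002 rad → L = 4.4·(4.317758 + 0.678436 + 3.339002) = 4.4·8.335196 = 36.674861 m
LSR: p² = d² − 2 + 2cos(α−β) + 2d(sin α + sin β) = -2.044886 < 0 → infeasible
RSL: p² = d² − 2 + 2cos(α−β) − 2d(sin α + sin β) = -0.071970 < 0 → infeasible
RLR: c = (6 − d² + 2cos(α−β) + 2d(sin α − sin β))/8 = 0.942466; p = 2π − arccos c = 5.942319 rad; φ = atan2(cos α − cos β, d − sin α + sin β) = 2.207552 rad; t = (α − φ + p/2) mod 2π = 1.005732 rad, q = (α − β − t + p) mod 2π = 0.026976 rad → L = 4.4·(1.005732 + 5.942319 + 0.026976) = 4.4·6.975028 = 30.690121 m
LRL: c = (6 − d² + 2cos(α−β) − 2d(sin α − sin β))/8 = 0.518088; p = 2π − arccos c = 5.257003 rad; φ = atan2(cos β − cos α, d + sin α − sin β) = -0.281516 rad; t = (φ − α + p/2) mod 2π = 2.104860 rad, q = (β − α − t + p) mod 2π = 1.778568 rad → L = 4.4·(2.104860 + 5.257003 + 1.778568) = 4.4·9.140431 = 40.217896 m
Shortest: RLR with L = 30.690121 m ≈ 30.6901 m
Convert RLR to answer units (arcs ×180/π): t = 1.005732·180/π = 57.6242°, p = 5.942319·180/π = 340.4698°, q = 0.026976·180/π = 1.5456°, L = 30.6901 m.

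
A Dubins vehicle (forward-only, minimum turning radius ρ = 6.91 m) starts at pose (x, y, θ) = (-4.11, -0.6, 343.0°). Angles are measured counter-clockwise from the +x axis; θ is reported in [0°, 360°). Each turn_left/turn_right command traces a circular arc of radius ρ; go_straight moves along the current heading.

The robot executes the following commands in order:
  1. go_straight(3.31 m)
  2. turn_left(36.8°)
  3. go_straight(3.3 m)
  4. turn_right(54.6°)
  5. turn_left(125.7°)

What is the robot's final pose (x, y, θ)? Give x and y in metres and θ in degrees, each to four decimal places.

(23.6583, 4.6120, 90.9000°)

set_pose: (x, y, θ) = (-4.1100, -0.6000, 343.0000°), ρ = 6.91
go_straight(3.31): x += 3.31·cos θ, y += 3.31·sin θ → (-0.9446, -1.5678, 343.0000°)
turn_left(36.8°): centre at ρ to the left, rotate +36.8° → (3.4163, -1.4612, 379.8000° ≡ 19.8000°)
go_straight(3.3): x += 3.3·cos θ, y += 3.3·sin θ → (6.5212, -0.3433, 19.8000°)
turn_right(54.6°): centre at ρ to the right, rotate −54.6° → (12.8056, -1.1707, -34.8000° ≡ 325.2000°)
turn_left(125.7°): centre at ρ to the left, rotate +125.7° → (23.6583, 4.6120, 450.9000° ≡ 90.9000°)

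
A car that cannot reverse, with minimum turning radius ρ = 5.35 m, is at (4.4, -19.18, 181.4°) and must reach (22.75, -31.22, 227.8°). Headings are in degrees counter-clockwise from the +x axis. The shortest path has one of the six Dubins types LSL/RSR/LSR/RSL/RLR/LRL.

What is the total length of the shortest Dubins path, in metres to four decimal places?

45.4582 m

Let ψ = atan2(Δy, Δx) = atan2(-12.04, 18.35) = -33.2701° be the start→goal bearing.
Normalize: d = |goal − start| / ρ = 21.947303/5.35 = 4.102300, α = (θ_start − ψ) mod 360° = 214.6701° = 3.746700 rad, β = (θ_goal − ψ) mod 360° = 261.0701° = 4.556533 rad.
Common terms: sin α = -0.568851, cos α = -0.822441, sin β = -0.987879, cos β = -0.155226, cos(α−β) = 0.689620, d² = 16.828862. Work in radians in the unit-radius frame; every candidate has L = ρ·(t + p + q).
LSL: p² = 2 + d² − 2cos(α−β) + 2d(sin α − sin β) = 20.887583; p = √p² = 4.570294; φ = atan2(cos β − cos α, d + sin α − sin β) = 0.146513 rad; t = (φ − α) mod 2π = 2.682998 rad, q = (β − φ) mod 2π = 4.410020 rad → L = 5.35·(2.682998 + 4.570294 + 4.410020) = 5.35·11.663312 = 62.398717 m
RSR: p² = 2 + d² − 2cos(α−β) + 2d(sin β − sin α) = 14.011663; p = √p² = 3.743216; φ = atan2(cos α − cos β, d − sin α + sin β) = -0.179204 rad; t = (α − φ) mod 2π = 3.925904 rad, q = (φ − β) mod 2π = 1.547448 rad → L = 5.35·(3.925904 + 3.743216 + 1.547448) = 5.35·9.216568 = 49.308639 m
LSR: p² = d² − 2 + 2cos(α−β) + 2d(sin α + sin β) = 3.435758; p = √p² = 1.853580; φ = atan2(−cos α − cos β, d + sin α + sin β) − atan2(−2, p) = 1.190071 rad; t = (φ − α) mod 2π = 3.726556 rad, q = (φ − β) mod 2π = 2.916723 rad → L = 5.35·(3.726556 + 1.853580 + 2.916723) = 5.35·8.496859 = 45.458195 m
RSL: p² = d² − 2 + 2cos(α−β) − 2d(sin α + sin β) = 28.980444; p = √p² = 5.383349; φ = atan2(cos α + cos β, d − sin α − sin β) − atan2(2, p) = -0.526786 rad; t = (α − φ) mod 2π = 4.273487 rad, q = (β − φ) mod 2π = 5.083319 rad → L = 5.35·(4.273487 + 5.383349 + 5.083319) = 5.35·14.740155 = 78.859827 m
RLR: c = (6 − d² + 2cos(α−β) + 2d(sin α − sin β))/8 = -0.751458; p = 2π − arccos c = 3.862120 rad; φ = atan2(cos α − cos β, d − sin α + sin β) = -0.179204 rad; t = (α − φ + p/2) mod 2π = 5.856965 rad, q = (α − β − t + p) mod 2π = 3.478508 rad → L = 5.35·(5.856965 + 3.862120 + 3.478508) = 5.35·13.197593 = 70.607121 m
LRL: c = (6 − d² + 2cos(α−β) − 2d(sin α − sin β))/8 = -1.610948, |c| > 1 → infeasible
Shortest: LSR with L = 45.458195 m ≈ 45.4582 m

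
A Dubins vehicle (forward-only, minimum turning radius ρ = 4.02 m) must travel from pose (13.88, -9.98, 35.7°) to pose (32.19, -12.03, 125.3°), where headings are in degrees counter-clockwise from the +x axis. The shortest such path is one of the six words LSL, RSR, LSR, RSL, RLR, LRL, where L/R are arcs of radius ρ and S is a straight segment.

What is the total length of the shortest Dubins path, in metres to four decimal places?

Let ψ = atan2(Δy, Δx) = atan2(-2.05, 18.31) = -6.3883° be the start→goal bearing.
Normalize: d = |goal − start| / ρ = 18.424402/4.02 = 4.583185, α = (θ_start − ψ) mod 360° = 42.0883° = 0.734579 rad, β = (θ_goal − ψ) mod 360° = 131.6883° = 2.298394 rad.
Common terms: sin α = 0.670275, cos α = 0.742113, sin β = 0.746774, cos β = -0.665077, cos(α−β) = 0.006981, d² = 21.005582. Work in radians in the unit-radius frame; every candidate has L = ρ·(t + p + q).
LSL: p² = 2 + d² − 2cos(α−β) + 2d(sin α − sin β) = 22.290395; p = √p² = 4.721270; φ = atan2(cos β − cos α, d + sin α − sin β) = -0.302653 rad; t = (φ − α) mod 2π = 5.245954 rad, q = (β − φ) mod 2π = 2.601047 rad → L = 4.02·(5.245954 + 4.721270 + 2.601047) = 4.02·12.568271 = 50.524449 m
RSR: p² = 2 + d² − 2cos(α−β) + 2d(sin β − sin α) = 23.692843; p = √p² = 4.867529; φ = atan2(cos α − cos β, d − sin α + sin β) = 0.293284 rad; t = (α − φ) mod 2π = 0.441295 rad, q = (φ − β) mod 2π = 4.278075 rad → L = 4.02·(0.441295 + 4.867529 + 4.278075) = 4.02·9.586900 = 38.539337 m
LSR: p² = d² − 2 + 2cos(α−β) + 2d(sin α + sin β) = 32.008739; p = √p² = 5.657627; φ = atan2(−cos α − cos β, d + sin α + sin β) − atan2(−2, p) = 0.326956 rad; t = (φ − α) mod 2π = 5.875562 rad, q = (φ − β) mod 2π = 4.311747 rad → L = 4.02·(5.875562 + 5.657627 + 4.311747) = 4.02·15.844936 = 63.696644 m
RSL: p² = d² − 2 + 2cos(α−β) − 2d(sin α + sin β) = 6.030349; p = √p² = 2.455677; φ = atan2(cos α + cos β, d − sin α − sin β) − atan2(2, p) = -0.659157 rad; t = (α − φ) mod 2π = 1.393736 rad, q = (β − φ) mod 2π = 2.957551 rad → L = 4.02·(1.393736 + 2.455677 + 2.957551) = 4.02·6.806964 = 27.363997 m
RLR: c = (6 − d² + 2cos(α−β) + 2d(sin α − sin β))/8 = -1.961605, |c| > 1 → infeasible
LRL: c = (6 − d² + 2cos(α−β) − 2d(sin α − sin β))/8 = -1.786299, |c| > 1 → infeasible
Shortest: RSL with L = 27.363997 m ≈ 27.3640 m

27.3640 m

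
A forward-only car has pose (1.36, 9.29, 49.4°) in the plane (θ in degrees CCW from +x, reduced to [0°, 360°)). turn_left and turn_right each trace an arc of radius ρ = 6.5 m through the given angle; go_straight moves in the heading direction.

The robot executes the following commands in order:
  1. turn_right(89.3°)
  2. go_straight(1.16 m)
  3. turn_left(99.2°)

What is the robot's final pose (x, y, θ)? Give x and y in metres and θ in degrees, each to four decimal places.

(21.1131, 10.9705, 59.3000°)

set_pose: (x, y, θ) = (1.3600, 9.2900, 49.4000°), ρ = 6.5
turn_right(89.3°): centre at ρ to the right, rotate −89.3° → (10.4647, 10.0465, -39.9000° ≡ 320.1000°)
go_straight(1.16): x += 1.16·cos θ, y += 1.16·sin θ → (11.3546, 9.3025, 320.1000°)
turn_left(99.2°): centre at ρ to the left, rotate +99.2° → (21.1131, 10.9705, 419.3000° ≡ 59.3000°)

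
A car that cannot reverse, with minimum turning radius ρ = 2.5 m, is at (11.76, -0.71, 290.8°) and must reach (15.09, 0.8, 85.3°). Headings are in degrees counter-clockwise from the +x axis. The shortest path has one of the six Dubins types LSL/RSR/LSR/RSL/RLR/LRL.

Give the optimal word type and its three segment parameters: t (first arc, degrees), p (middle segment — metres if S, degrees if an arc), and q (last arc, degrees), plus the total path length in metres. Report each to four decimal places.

Let ψ = atan2(Δy, Δx) = atan2(1.51, 3.33) = 24.3921° be the start→goal bearing.
Normalize: d = |goal − start| / ρ = 3.656364/2.5 = 1.462546, α = (θ_start − ψ) mod 360° = 266.4079° = 4.649695 rad, β = (θ_goal − ψ) mod 360° = 60.9079° = 1.063044 rad.
Common terms: sin α = -0.998035, cos α = -0.062653, sin β = 0.873839, cos β = 0.486215, cos(α−β) = -0.902585, d² = 2.139040. Work in radians in the unit-radius frame; every candidate has L = ρ·(t + p + q).
LSL: p² = 2 + d² − 2cos(α−β) + 2d(sin α − sin β) = 0.468805; p = √p² = 0.684694; φ = atan2(cos β − cos α, d + sin α − sin β) = 2.211585 rad; t = (φ − α) mod 2π = 3.845075 rad, q = (β − φ) mod 2π = 5.134644 rad → L = 2.5·(3.845075 + 0.684694 + 5.134644) = 2.5·9.664413 = 24.161032 m
RSR: p² = 2 + d² − 2cos(α−β) + 2d(sin β − sin α) = 11.419616; p = √p² = 3.379292; φ = atan2(cos α − cos β, d − sin α + sin β) = -0.163143 rad; t = (α − φ) mod 2π = 4.812839 rad, q = (φ − β) mod 2π = 5.056998 rad → L = 2.5·(4.812839 + 3.379292 + 5.056998) = 2.5·13.249129 = 33.122823 m
LSR: p² = d² − 2 + 2cos(α−β) + 2d(sin α + sin β) = -2.029415 < 0 → infeasible
RSL: p² = d² − 2 + 2cos(α−β) − 2d(sin α + sin β) = -1.302846 < 0 → infeasible
RLR: c = (6 − d² + 2cos(α−β) + 2d(sin α − sin β))/8 = -0.427452; p = 2π − arccos c = 4.270717 rad; φ = atan2(cos α − cos β, d − sin α + sin β) = -0.163143 rad; t = (α − φ + p/2) mod 2π = 0.665012 rad, q = (α − β − t + p) mod 2π = 0.909171 rad → L = 2.5·(0.665012 + 4.270717 + 0.909171) = 2.5·5.844900 = 14.612249 m
LRL: c = (6 − d² + 2cos(α−β) − 2d(sin α − sin β))/8 = 0.941399; p = 2π − arccos c = 5.939144 rad; φ = atan2(cos β − cos α, d + sin α − sin β) = 2.211585 rad; t = (φ − α + p/2) mod 2π = 0.531462 rad, q = (β − α − t + p) mod 2π = 1.821031 rad → L = 2.5·(0.531462 + 5.939144 + 1.821031) = 2.5·8.291637 = 20.729092 m
Shortest: RLR with L = 14.612249 m ≈ 14.6122 m
Convert RLR to answer units (arcs ×180/π): t = 0.665012·180/π = 38.1024°, p = 4.270717·180/π = 244.6940°, q = 0.909171·180/π = 52.0917°, L = 14.6122 m.

RLR: t = 38.1024°, p = 244.6940°, q = 52.0917°, L = 14.6122 m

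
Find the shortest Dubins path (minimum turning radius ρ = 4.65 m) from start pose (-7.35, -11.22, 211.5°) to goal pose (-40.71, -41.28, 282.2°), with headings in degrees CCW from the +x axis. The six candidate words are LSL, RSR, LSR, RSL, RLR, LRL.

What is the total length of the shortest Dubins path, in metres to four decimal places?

Let ψ = atan2(Δy, Δx) = atan2(-30.06, -33.36) = -137.9786° be the start→goal bearing.
Normalize: d = |goal − start| / ρ = 44.905381/4.65 = 9.657071, α = (θ_start − ψ) mod 360° = 349.4786° = 6.099553 rad, β = (θ_goal − ψ) mod 360° = 60.1786° = 1.050316 rad.
Common terms: sin α = -0.182602, cos α = 0.983187, sin β = 0.867580, cos β = 0.497297, cos(α−β) = 0.330514, d² = 93.259022. Work in radians in the unit-radius frame; every candidate has L = ρ·(t + p + q).
LSL: p² = 2 + d² − 2cos(α−β) + 2d(sin α − sin β) = 74.314626; p = √p² = 8.620593; φ = atan2(cos β − cos α, d + sin α − sin β) = -0.056394 rad; t = (φ − α) mod 2π = 0.127239 rad, q = (β − φ) mod 2π = 1.106709 rad → L = 4.65·(0.127239 + 8.620593 + 1.106709) = 4.65·9.854541 = 45.823615 m
RSR: p² = 2 + d² − 2cos(α−β) + 2d(sin β − sin α) = 114.881360; p = √p² = 10.718272; φ = atan2(cos α − cos β, d − sin α + sin β) = 0.045348 rad; t = (α − φ) mod 2π = 6.054205 rad, q = (φ − β) mod 2π = 5.278218 rad → L = 4.65·(6.054205 + 10.718272 + 5.278218) = 4.65·22.050695 = 102.535732 m
LSR: p² = d² − 2 + 2cos(α−β) + 2d(sin α + sin β) = 105.149817; p = √p² = 10.254258; φ = atan2(−cos α − cos β, d + sin α + sin β) − atan2(−2, p) = 0.050437 rad; t = (φ − α) mod 2π = 0.234069 rad, q = (φ − β) mod 2π = 5.283307 rad → L = 4.65·(0.234069 + 10.254258 + 5.283307) = 4.65·15.771634 = 73.338099 m
RSL: p² = d² − 2 + 2cos(α−β) − 2d(sin α + sin β) = 78.690284; p = √p² = 8.870754; φ = atan2(cos α + cos β, d − sin α − sin β) − atan2(2, p) = -0.058216 rad; t = (α − φ) mod 2π = 6.157769 rad, q = (β − φ) mod 2π = 1.108531 rad → L = 4.65·(6.157769 + 8.870754 + 1.108531) = 4.65·16.137055 = 75.037305 m
RLR: c = (6 − d² + 2cos(α−β) + 2d(sin α − sin β))/8 = -13.360170, |c| > 1 → infeasible
LRL: c = (6 − d² + 2cos(α−β) − 2d(sin α − sin β))/8 = -8.289328, |c| > 1 → infeasible
Shortest: LSL with L = 45.823615 m ≈ 45.8236 m

45.8236 m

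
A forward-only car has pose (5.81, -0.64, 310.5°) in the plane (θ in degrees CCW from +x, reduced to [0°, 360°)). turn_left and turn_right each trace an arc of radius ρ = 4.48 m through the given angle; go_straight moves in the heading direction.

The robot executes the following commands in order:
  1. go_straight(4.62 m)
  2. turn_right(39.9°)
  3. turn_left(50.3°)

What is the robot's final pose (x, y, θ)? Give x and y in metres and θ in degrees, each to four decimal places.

(11.5379, -10.4455, 320.9000°)

set_pose: (x, y, θ) = (5.8100, -0.6400, 310.5000°), ρ = 4.48
go_straight(4.62): x += 4.62·cos θ, y += 4.62·sin θ → (8.8104, -4.1531, 310.5000°)
turn_right(39.9°): centre at ρ to the right, rotate −39.9° → (9.8836, -7.0157, 270.6000°)
turn_left(50.3°): centre at ρ to the left, rotate +50.3° → (11.5379, -10.4455, 320.9000°)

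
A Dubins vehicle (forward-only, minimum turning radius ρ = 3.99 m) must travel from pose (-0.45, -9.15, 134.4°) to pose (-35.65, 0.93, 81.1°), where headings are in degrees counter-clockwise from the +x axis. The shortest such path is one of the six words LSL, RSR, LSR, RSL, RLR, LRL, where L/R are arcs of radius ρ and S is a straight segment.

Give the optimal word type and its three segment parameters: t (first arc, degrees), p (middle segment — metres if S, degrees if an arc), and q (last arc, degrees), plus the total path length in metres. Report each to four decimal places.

Let ψ = atan2(Δy, Δx) = atan2(10.08, -35.20) = 164.0202° be the start→goal bearing.
Normalize: d = |goal − start| / ρ = 36.614839/3.99 = 9.176651, α = (θ_start − ψ) mod 360° = 330.3798° = 5.766215 rad, β = (θ_goal − ψ) mod 360° = 277.0798° = 4.835955 rad.
Common terms: sin α = -0.494249, cos α = 0.869321, sin β = -0.992375, cos β = 0.123251, cos(α−β) = 0.597625, d² = 84.210928. Work in radians in the unit-radius frame; every candidate has L = ρ·(t + p + q).
LSL: p² = 2 + d² − 2cos(α−β) + 2d(sin α − sin β) = 94.157952; p = √p² = 9.703502; φ = atan2(cos β − cos α, d + sin α − sin β) = -0.076963 rad; t = (φ − α) mod 2π = 0.440008 rad, q = (β − φ) mod 2π = 4.912917 rad → L = 3.99·(0.440008 + 9.703502 + 4.912917) = 3.99·15.056427 = 60.075143 m
RSR: p² = 2 + d² − 2cos(α−β) + 2d(sin β − sin α) = 75.873404; p = √p² = 8.710534; φ = atan2(cos α − cos β, d − sin α + sin β) = 0.085756 rad; t = (α − φ) mod 2π = 5.680459 rad, q = (φ − β) mod 2π = 1.532987 rad → L = 3.99·(5.680459 + 8.710534 + 1.532987) = 3.99·15.923980 = 63.536680 m
LSR: p² = d² − 2 + 2cos(α−β) + 2d(sin α + sin β) = 56.121718; p = √p² = 7.491443; φ = atan2(−cos α − cos β, d + sin α + sin β) − atan2(−2, p) = 0.132524 rad; t = (φ − α) mod 2π = 0.649494 rad, q = (φ − β) mod 2π = 1.579755 rad → L = 3.99·(0.649494 + 7.491443 + 1.579755) = 3.99·9.720692 = 38.785559 m
RSL: p² = d² − 2 + 2cos(α−β) − 2d(sin α + sin β) = 110.690640; p = √p² = 10.520962; φ = atan2(cos α + cos β, d − sin α − sin β) − atan2(2, p) = -0.095039 rad; t = (α − φ) mod 2π = 5.861255 rad, q = (β − φ) mod 2π = 4.930994 rad → L = 3.99·(5.861255 + 10.520962 + 4.930994) = 3.99·21.313211 = 85.039710 m
RLR: c = (6 − d² + 2cos(α−β) + 2d(sin α − sin β))/8 = -8.484176, |c| > 1 → infeasible
LRL: c = (6 − d² + 2cos(α−β) − 2d(sin α − sin β))/8 = -10.769744, |c| > 1 → infeasible
Shortest: LSR with L = 38.785559 m ≈ 38.7856 m
Convert LSR to answer units (arcs ×180/π): t = 0.649494·180/π = 37.2133°, p = ρ·p = 3.99·7.491443 = 29.8909 m, q = 1.579755·180/π = 90.5133°, L = 38.7856 m.

LSR: t = 37.2133°, p = 29.8909 m, q = 90.5133°, L = 38.7856 m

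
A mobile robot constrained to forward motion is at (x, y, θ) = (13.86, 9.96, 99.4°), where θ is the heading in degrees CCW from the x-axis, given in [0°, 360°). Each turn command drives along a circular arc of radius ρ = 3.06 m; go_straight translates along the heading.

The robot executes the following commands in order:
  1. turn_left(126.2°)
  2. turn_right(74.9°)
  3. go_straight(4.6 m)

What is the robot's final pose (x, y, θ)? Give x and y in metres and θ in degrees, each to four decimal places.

(0.9595, 13.3248, 150.7000°)

set_pose: (x, y, θ) = (13.8600, 9.9600, 99.4000°), ρ = 3.06
turn_left(126.2°): centre at ρ to the left, rotate +126.2° → (8.6548, 11.6012, 225.6000°)
turn_right(74.9°): centre at ρ to the right, rotate −74.9° → (4.9710, 11.0736, 150.7000°)
go_straight(4.6): x += 4.6·cos θ, y += 4.6·sin θ → (0.9595, 13.3248, 150.7000°)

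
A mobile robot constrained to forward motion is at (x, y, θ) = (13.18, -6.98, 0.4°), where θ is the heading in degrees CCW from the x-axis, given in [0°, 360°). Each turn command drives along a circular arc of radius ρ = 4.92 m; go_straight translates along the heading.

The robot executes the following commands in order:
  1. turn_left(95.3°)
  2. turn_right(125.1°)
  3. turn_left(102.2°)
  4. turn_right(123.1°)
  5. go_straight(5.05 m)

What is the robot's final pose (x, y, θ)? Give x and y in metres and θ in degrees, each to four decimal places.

set_pose: (x, y, θ) = (13.1800, -6.9800, 0.4000°), ρ = 4.92
turn_left(95.3°): centre at ρ to the left, rotate +95.3° → (18.0413, -1.5715, 95.7000°)
turn_right(125.1°): centre at ρ to the right, rotate −125.1° → (25.3522, 3.2036, -29.4000° ≡ 330.6000°)
turn_left(102.2°): centre at ρ to the left, rotate +102.2° → (32.4675, 6.0350, 432.8000° ≡ 72.8000°)
turn_right(123.1°): centre at ρ to the right, rotate −123.1° → (40.9529, 7.7229, -50.3000° ≡ 309.7000°)
go_straight(5.05): x += 5.05·cos θ, y += 5.05·sin θ → (44.1787, 3.8374, 309.7000°)

(44.1787, 3.8374, 309.7000°)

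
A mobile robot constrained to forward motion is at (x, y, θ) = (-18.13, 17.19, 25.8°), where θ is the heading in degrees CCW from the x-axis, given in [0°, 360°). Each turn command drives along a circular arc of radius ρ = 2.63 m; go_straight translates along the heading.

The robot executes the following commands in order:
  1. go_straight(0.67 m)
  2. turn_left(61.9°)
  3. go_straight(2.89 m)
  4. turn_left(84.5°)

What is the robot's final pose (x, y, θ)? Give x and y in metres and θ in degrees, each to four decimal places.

set_pose: (x, y, θ) = (-18.1300, 17.1900, 25.8000°), ρ = 2.63
go_straight(0.67): x += 0.67·cos θ, y += 0.67·sin θ → (-17.5268, 17.4816, 25.8000°)
turn_left(61.9°): centre at ρ to the left, rotate +61.9° → (-16.0436, 19.7439, 87.7000°)
go_straight(2.89): x += 2.89·cos θ, y += 2.89·sin θ → (-15.9276, 22.6316, 87.7000°)
turn_left(84.5°): centre at ρ to the left, rotate +84.5° → (-18.1985, 25.3428, 172.2000°)

(-18.1985, 25.3428, 172.2000°)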